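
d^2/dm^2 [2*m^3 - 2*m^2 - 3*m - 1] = 12*m - 4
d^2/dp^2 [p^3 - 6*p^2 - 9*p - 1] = 6*p - 12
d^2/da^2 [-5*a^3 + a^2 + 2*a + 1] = 2 - 30*a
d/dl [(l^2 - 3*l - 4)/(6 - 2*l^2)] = (-3*l^2 - 2*l - 9)/(2*(l^4 - 6*l^2 + 9))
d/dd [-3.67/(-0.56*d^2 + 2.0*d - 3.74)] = (7.34 - 4.1104*d)/(0.56*d^2 - 2.0*d + 3.74)^2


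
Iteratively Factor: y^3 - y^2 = (y - 1)*(y^2) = y*(y - 1)*(y)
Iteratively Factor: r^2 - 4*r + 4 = (r - 2)*(r - 2)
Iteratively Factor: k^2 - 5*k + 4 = (k - 1)*(k - 4)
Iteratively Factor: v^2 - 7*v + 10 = (v - 5)*(v - 2)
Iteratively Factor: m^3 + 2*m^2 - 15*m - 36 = (m + 3)*(m^2 - m - 12) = (m - 4)*(m + 3)*(m + 3)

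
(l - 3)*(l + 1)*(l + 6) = l^3 + 4*l^2 - 15*l - 18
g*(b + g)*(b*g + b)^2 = b^3*g^3 + 2*b^3*g^2 + b^3*g + b^2*g^4 + 2*b^2*g^3 + b^2*g^2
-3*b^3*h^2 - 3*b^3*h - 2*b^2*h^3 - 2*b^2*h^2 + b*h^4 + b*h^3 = h*(-3*b + h)*(b + h)*(b*h + b)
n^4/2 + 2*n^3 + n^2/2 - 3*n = n*(n/2 + 1)*(n - 1)*(n + 3)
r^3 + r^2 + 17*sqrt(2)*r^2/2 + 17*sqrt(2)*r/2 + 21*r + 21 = (r + 1)*(r + 3*sqrt(2)/2)*(r + 7*sqrt(2))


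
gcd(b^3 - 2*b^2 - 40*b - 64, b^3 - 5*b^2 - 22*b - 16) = b^2 - 6*b - 16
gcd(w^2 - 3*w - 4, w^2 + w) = w + 1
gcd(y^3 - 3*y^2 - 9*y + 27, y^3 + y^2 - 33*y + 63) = y^2 - 6*y + 9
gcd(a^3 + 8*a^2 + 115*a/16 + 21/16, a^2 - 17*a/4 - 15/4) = a + 3/4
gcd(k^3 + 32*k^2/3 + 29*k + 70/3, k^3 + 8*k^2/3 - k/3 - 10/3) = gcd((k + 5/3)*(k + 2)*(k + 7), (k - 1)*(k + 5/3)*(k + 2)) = k^2 + 11*k/3 + 10/3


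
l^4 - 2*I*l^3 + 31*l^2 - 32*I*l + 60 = (l - 6*I)*(l - 2*I)*(l + I)*(l + 5*I)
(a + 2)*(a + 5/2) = a^2 + 9*a/2 + 5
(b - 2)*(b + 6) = b^2 + 4*b - 12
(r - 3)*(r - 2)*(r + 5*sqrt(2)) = r^3 - 5*r^2 + 5*sqrt(2)*r^2 - 25*sqrt(2)*r + 6*r + 30*sqrt(2)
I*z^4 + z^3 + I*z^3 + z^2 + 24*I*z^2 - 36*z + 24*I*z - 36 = (z - 6*I)*(z + 2*I)*(z + 3*I)*(I*z + I)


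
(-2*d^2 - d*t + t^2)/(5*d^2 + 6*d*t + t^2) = (-2*d + t)/(5*d + t)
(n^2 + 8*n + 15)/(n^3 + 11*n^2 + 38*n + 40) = (n + 3)/(n^2 + 6*n + 8)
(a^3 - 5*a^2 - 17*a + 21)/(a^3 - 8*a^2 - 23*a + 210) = (a^2 + 2*a - 3)/(a^2 - a - 30)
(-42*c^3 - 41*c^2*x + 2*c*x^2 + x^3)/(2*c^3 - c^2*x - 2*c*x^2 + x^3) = (-42*c^2 + c*x + x^2)/(2*c^2 - 3*c*x + x^2)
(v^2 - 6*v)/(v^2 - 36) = v/(v + 6)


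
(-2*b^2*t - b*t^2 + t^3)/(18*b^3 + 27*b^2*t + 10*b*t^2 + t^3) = t*(-2*b + t)/(18*b^2 + 9*b*t + t^2)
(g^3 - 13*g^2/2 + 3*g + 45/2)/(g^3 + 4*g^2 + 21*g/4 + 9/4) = 2*(g^2 - 8*g + 15)/(2*g^2 + 5*g + 3)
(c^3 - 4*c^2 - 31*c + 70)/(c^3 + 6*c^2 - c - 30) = (c - 7)/(c + 3)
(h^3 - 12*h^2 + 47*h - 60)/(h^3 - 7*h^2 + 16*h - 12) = (h^2 - 9*h + 20)/(h^2 - 4*h + 4)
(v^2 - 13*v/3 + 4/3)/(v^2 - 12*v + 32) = (v - 1/3)/(v - 8)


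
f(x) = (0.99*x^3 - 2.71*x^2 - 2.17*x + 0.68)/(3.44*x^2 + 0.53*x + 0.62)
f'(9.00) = 0.29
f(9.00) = 1.70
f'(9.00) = 0.29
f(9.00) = 1.70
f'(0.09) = -4.89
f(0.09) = 0.67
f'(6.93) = 0.30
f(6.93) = 1.09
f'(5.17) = 0.30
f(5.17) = 0.56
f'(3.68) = 0.31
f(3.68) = 0.11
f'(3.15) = 0.32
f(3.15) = -0.06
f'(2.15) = 0.32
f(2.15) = -0.38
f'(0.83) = -0.06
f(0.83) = -0.71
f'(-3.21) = 0.37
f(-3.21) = -1.54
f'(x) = (-6.88*x - 0.53)*(0.99*x^3 - 2.71*x^2 - 2.17*x + 0.68)/(3.44*x^2 + 0.53*x + 0.62)^2 + (2.97*x^2 - 5.42*x - 2.17)/(3.44*x^2 + 0.53*x + 0.62) = (3.4056*x^4 + 1.0494*x^3 + 7.8699*x^2 - 8.0388*x - 1.7058)/(11.8336*x^4 + 3.6464*x^3 + 4.5465*x^2 + 0.6572*x + 0.3844)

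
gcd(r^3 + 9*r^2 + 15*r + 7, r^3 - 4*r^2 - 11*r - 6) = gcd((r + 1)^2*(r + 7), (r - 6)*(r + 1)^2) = r^2 + 2*r + 1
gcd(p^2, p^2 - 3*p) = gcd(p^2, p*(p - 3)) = p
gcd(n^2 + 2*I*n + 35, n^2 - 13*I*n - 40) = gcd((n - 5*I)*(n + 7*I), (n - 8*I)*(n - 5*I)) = n - 5*I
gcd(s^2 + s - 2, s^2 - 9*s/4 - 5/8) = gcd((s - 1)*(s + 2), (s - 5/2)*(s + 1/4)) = 1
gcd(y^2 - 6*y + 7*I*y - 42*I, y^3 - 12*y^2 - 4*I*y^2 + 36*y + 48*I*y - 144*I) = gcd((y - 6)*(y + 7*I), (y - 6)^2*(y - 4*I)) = y - 6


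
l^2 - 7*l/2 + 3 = (l - 2)*(l - 3/2)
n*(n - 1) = n^2 - n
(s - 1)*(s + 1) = s^2 - 1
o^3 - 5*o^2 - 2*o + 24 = (o - 4)*(o - 3)*(o + 2)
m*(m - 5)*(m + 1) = m^3 - 4*m^2 - 5*m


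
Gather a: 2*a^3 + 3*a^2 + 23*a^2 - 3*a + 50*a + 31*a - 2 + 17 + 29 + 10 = 2*a^3 + 26*a^2 + 78*a + 54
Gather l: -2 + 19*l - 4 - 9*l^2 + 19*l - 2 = -9*l^2 + 38*l - 8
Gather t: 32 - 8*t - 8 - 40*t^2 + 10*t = -40*t^2 + 2*t + 24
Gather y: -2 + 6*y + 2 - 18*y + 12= 12 - 12*y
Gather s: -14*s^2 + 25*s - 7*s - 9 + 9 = -14*s^2 + 18*s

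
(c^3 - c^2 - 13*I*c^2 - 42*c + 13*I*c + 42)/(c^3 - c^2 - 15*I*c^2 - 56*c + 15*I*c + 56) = (c - 6*I)/(c - 8*I)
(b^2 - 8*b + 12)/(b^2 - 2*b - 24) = (b - 2)/(b + 4)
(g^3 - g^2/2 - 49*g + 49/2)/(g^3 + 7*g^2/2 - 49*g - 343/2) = (2*g - 1)/(2*g + 7)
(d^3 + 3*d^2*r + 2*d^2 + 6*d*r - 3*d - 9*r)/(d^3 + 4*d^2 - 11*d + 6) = (d^2 + 3*d*r + 3*d + 9*r)/(d^2 + 5*d - 6)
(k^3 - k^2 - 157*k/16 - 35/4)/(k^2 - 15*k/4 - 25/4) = (k^2 - 9*k/4 - 7)/(k - 5)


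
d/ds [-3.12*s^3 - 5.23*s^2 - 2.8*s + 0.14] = -9.36*s^2 - 10.46*s - 2.8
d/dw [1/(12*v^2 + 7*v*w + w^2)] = (-7*v - 2*w)/(12*v^2 + 7*v*w + w^2)^2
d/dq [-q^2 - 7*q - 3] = -2*q - 7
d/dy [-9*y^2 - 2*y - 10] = -18*y - 2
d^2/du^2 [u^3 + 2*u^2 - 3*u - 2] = 6*u + 4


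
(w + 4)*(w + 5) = w^2 + 9*w + 20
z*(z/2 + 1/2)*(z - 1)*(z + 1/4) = z^4/2 + z^3/8 - z^2/2 - z/8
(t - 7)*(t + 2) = t^2 - 5*t - 14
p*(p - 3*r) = p^2 - 3*p*r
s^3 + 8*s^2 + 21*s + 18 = (s + 2)*(s + 3)^2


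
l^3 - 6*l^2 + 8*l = l*(l - 4)*(l - 2)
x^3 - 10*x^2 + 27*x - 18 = (x - 6)*(x - 3)*(x - 1)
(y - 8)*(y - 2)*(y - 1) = y^3 - 11*y^2 + 26*y - 16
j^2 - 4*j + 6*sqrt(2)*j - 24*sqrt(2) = (j - 4)*(j + 6*sqrt(2))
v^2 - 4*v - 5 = (v - 5)*(v + 1)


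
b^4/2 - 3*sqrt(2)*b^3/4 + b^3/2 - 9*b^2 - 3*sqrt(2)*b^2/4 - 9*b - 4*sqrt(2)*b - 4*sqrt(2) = (b/2 + sqrt(2))*(b + 1)*(b - 4*sqrt(2))*(b + sqrt(2)/2)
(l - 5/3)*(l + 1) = l^2 - 2*l/3 - 5/3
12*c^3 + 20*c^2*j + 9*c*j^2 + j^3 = (c + j)*(2*c + j)*(6*c + j)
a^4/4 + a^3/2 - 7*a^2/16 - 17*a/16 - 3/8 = (a/4 + 1/4)*(a - 3/2)*(a + 1/2)*(a + 2)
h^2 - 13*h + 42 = (h - 7)*(h - 6)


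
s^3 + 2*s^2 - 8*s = s*(s - 2)*(s + 4)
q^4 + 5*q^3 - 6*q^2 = q^2*(q - 1)*(q + 6)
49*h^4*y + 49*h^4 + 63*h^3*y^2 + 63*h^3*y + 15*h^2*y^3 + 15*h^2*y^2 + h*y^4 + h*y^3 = (h + y)*(7*h + y)^2*(h*y + h)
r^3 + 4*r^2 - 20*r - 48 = (r - 4)*(r + 2)*(r + 6)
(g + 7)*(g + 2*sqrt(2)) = g^2 + 2*sqrt(2)*g + 7*g + 14*sqrt(2)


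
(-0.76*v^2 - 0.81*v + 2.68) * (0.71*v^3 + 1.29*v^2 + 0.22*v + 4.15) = -0.5396*v^5 - 1.5555*v^4 + 0.6907*v^3 + 0.125*v^2 - 2.7719*v + 11.122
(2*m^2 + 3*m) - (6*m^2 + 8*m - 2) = -4*m^2 - 5*m + 2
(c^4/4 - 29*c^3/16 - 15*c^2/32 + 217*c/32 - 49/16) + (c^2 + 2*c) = c^4/4 - 29*c^3/16 + 17*c^2/32 + 281*c/32 - 49/16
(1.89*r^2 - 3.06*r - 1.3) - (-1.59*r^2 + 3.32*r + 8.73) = 3.48*r^2 - 6.38*r - 10.03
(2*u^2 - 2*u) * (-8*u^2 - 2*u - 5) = -16*u^4 + 12*u^3 - 6*u^2 + 10*u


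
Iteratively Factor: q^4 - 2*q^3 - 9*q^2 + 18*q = (q)*(q^3 - 2*q^2 - 9*q + 18) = q*(q + 3)*(q^2 - 5*q + 6) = q*(q - 3)*(q + 3)*(q - 2)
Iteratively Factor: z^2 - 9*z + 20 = (z - 5)*(z - 4)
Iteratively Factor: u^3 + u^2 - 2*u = (u + 2)*(u^2 - u) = u*(u + 2)*(u - 1)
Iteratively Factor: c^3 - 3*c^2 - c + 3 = (c - 1)*(c^2 - 2*c - 3) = (c - 1)*(c + 1)*(c - 3)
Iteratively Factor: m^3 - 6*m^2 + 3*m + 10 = (m - 5)*(m^2 - m - 2) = (m - 5)*(m - 2)*(m + 1)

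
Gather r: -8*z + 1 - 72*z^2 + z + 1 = -72*z^2 - 7*z + 2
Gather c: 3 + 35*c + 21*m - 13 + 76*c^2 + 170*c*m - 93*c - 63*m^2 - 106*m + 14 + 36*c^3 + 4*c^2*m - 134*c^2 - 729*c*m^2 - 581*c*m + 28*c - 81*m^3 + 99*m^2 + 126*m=36*c^3 + c^2*(4*m - 58) + c*(-729*m^2 - 411*m - 30) - 81*m^3 + 36*m^2 + 41*m + 4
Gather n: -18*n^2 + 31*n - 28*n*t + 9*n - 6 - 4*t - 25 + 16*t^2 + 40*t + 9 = -18*n^2 + n*(40 - 28*t) + 16*t^2 + 36*t - 22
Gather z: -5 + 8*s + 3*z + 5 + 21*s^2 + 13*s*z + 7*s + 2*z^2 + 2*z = 21*s^2 + 15*s + 2*z^2 + z*(13*s + 5)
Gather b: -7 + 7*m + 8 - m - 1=6*m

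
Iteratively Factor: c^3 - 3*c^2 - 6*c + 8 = (c - 4)*(c^2 + c - 2) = (c - 4)*(c + 2)*(c - 1)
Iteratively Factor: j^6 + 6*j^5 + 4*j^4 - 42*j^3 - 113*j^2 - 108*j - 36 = (j + 3)*(j^5 + 3*j^4 - 5*j^3 - 27*j^2 - 32*j - 12) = (j + 1)*(j + 3)*(j^4 + 2*j^3 - 7*j^2 - 20*j - 12) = (j + 1)*(j + 2)*(j + 3)*(j^3 - 7*j - 6) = (j + 1)^2*(j + 2)*(j + 3)*(j^2 - j - 6) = (j - 3)*(j + 1)^2*(j + 2)*(j + 3)*(j + 2)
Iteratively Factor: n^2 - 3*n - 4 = (n - 4)*(n + 1)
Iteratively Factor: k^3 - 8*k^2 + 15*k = (k)*(k^2 - 8*k + 15) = k*(k - 5)*(k - 3)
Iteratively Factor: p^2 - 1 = (p + 1)*(p - 1)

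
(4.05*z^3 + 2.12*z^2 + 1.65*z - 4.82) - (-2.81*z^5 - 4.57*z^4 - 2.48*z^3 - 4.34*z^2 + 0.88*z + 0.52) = 2.81*z^5 + 4.57*z^4 + 6.53*z^3 + 6.46*z^2 + 0.77*z - 5.34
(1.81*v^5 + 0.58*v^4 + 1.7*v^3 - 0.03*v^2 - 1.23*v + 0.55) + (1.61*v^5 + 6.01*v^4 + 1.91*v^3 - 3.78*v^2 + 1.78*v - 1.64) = 3.42*v^5 + 6.59*v^4 + 3.61*v^3 - 3.81*v^2 + 0.55*v - 1.09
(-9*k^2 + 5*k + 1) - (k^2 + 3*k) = -10*k^2 + 2*k + 1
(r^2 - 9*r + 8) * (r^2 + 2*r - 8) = r^4 - 7*r^3 - 18*r^2 + 88*r - 64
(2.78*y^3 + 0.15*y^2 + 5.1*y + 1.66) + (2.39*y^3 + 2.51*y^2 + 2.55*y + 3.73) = 5.17*y^3 + 2.66*y^2 + 7.65*y + 5.39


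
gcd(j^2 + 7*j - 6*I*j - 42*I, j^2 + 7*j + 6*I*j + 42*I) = j + 7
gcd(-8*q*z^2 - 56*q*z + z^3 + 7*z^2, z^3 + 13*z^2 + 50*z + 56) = z + 7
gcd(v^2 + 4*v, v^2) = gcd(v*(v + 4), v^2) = v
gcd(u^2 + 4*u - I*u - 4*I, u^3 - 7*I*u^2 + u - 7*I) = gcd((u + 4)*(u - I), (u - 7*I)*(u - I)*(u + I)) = u - I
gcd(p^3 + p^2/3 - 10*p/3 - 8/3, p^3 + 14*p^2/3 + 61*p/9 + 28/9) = p^2 + 7*p/3 + 4/3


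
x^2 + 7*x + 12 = (x + 3)*(x + 4)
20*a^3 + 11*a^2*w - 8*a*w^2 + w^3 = (-5*a + w)*(-4*a + w)*(a + w)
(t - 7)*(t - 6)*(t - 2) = t^3 - 15*t^2 + 68*t - 84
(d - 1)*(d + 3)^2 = d^3 + 5*d^2 + 3*d - 9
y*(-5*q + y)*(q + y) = -5*q^2*y - 4*q*y^2 + y^3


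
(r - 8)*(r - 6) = r^2 - 14*r + 48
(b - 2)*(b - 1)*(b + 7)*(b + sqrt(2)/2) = b^4 + sqrt(2)*b^3/2 + 4*b^3 - 19*b^2 + 2*sqrt(2)*b^2 - 19*sqrt(2)*b/2 + 14*b + 7*sqrt(2)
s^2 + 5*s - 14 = (s - 2)*(s + 7)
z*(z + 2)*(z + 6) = z^3 + 8*z^2 + 12*z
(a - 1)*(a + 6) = a^2 + 5*a - 6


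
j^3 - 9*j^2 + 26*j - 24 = (j - 4)*(j - 3)*(j - 2)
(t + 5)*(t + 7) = t^2 + 12*t + 35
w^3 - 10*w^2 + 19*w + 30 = (w - 6)*(w - 5)*(w + 1)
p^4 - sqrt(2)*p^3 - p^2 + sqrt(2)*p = p*(p - 1)*(p + 1)*(p - sqrt(2))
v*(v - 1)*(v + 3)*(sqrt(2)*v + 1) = sqrt(2)*v^4 + v^3 + 2*sqrt(2)*v^3 - 3*sqrt(2)*v^2 + 2*v^2 - 3*v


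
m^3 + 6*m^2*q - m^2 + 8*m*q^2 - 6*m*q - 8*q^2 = (m - 1)*(m + 2*q)*(m + 4*q)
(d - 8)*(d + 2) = d^2 - 6*d - 16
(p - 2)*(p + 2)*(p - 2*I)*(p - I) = p^4 - 3*I*p^3 - 6*p^2 + 12*I*p + 8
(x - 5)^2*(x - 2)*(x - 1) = x^4 - 13*x^3 + 57*x^2 - 95*x + 50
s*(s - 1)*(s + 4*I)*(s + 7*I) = s^4 - s^3 + 11*I*s^3 - 28*s^2 - 11*I*s^2 + 28*s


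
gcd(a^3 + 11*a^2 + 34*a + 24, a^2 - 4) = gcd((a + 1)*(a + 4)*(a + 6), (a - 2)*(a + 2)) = 1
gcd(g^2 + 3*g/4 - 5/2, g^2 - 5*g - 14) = g + 2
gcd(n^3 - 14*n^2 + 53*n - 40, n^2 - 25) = n - 5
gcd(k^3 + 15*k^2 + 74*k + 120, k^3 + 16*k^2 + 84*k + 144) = k^2 + 10*k + 24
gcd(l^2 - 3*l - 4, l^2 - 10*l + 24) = l - 4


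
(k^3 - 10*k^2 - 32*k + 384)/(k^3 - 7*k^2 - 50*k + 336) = (k^2 - 2*k - 48)/(k^2 + k - 42)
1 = 1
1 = 1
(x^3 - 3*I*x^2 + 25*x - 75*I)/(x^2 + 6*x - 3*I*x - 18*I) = (x^2 + 25)/(x + 6)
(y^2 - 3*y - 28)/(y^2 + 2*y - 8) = (y - 7)/(y - 2)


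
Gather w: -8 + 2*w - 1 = 2*w - 9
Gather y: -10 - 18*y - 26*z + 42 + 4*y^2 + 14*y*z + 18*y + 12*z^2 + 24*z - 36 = 4*y^2 + 14*y*z + 12*z^2 - 2*z - 4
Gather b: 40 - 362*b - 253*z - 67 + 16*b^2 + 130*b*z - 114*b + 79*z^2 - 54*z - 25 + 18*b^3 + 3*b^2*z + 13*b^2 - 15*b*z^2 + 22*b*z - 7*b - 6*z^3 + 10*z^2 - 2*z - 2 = 18*b^3 + b^2*(3*z + 29) + b*(-15*z^2 + 152*z - 483) - 6*z^3 + 89*z^2 - 309*z - 54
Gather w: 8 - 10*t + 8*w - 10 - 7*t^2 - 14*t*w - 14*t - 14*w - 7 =-7*t^2 - 24*t + w*(-14*t - 6) - 9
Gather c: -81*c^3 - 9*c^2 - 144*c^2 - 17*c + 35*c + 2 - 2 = -81*c^3 - 153*c^2 + 18*c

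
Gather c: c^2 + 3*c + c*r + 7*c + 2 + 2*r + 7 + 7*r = c^2 + c*(r + 10) + 9*r + 9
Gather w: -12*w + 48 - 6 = 42 - 12*w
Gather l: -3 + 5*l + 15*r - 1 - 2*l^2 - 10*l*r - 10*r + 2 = -2*l^2 + l*(5 - 10*r) + 5*r - 2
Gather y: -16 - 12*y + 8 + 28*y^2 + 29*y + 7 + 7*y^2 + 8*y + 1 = 35*y^2 + 25*y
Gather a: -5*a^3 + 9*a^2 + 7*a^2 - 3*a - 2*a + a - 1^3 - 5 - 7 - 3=-5*a^3 + 16*a^2 - 4*a - 16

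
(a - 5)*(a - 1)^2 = a^3 - 7*a^2 + 11*a - 5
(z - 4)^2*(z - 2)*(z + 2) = z^4 - 8*z^3 + 12*z^2 + 32*z - 64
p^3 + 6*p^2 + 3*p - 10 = (p - 1)*(p + 2)*(p + 5)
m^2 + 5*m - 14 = (m - 2)*(m + 7)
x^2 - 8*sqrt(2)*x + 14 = (x - 7*sqrt(2))*(x - sqrt(2))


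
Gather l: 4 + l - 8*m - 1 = l - 8*m + 3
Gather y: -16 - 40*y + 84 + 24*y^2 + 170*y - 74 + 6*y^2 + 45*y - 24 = 30*y^2 + 175*y - 30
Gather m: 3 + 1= 4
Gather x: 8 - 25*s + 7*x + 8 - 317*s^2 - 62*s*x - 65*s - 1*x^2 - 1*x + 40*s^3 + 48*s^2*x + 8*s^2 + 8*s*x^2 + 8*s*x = 40*s^3 - 309*s^2 - 90*s + x^2*(8*s - 1) + x*(48*s^2 - 54*s + 6) + 16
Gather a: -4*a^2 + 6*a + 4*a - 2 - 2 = -4*a^2 + 10*a - 4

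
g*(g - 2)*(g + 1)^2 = g^4 - 3*g^2 - 2*g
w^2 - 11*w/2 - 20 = (w - 8)*(w + 5/2)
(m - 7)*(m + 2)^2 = m^3 - 3*m^2 - 24*m - 28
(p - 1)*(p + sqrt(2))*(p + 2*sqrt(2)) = p^3 - p^2 + 3*sqrt(2)*p^2 - 3*sqrt(2)*p + 4*p - 4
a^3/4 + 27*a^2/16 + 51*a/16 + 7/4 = (a/4 + 1)*(a + 1)*(a + 7/4)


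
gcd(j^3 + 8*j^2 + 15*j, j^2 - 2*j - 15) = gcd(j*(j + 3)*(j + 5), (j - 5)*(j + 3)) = j + 3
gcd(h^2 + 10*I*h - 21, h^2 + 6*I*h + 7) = h + 7*I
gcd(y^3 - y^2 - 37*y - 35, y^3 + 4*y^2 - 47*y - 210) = y^2 - 2*y - 35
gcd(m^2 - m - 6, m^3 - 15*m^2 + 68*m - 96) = m - 3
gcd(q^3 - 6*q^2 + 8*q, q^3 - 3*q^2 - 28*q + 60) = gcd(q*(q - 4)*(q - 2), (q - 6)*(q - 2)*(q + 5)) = q - 2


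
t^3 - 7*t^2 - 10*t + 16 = (t - 8)*(t - 1)*(t + 2)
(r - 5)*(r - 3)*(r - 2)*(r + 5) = r^4 - 5*r^3 - 19*r^2 + 125*r - 150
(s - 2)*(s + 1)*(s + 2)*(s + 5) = s^4 + 6*s^3 + s^2 - 24*s - 20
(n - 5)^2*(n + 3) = n^3 - 7*n^2 - 5*n + 75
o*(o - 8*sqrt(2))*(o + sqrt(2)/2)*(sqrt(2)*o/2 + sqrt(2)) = sqrt(2)*o^4/2 - 15*o^3/2 + sqrt(2)*o^3 - 15*o^2 - 4*sqrt(2)*o^2 - 8*sqrt(2)*o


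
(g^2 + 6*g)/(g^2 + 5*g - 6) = g/(g - 1)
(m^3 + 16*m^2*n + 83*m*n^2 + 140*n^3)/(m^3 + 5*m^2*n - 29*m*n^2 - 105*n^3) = (m^2 + 9*m*n + 20*n^2)/(m^2 - 2*m*n - 15*n^2)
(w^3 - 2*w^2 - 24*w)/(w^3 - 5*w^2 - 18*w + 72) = w/(w - 3)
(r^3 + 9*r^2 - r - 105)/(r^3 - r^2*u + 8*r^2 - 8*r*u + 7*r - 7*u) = (r^2 + 2*r - 15)/(r^2 - r*u + r - u)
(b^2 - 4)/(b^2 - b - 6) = (b - 2)/(b - 3)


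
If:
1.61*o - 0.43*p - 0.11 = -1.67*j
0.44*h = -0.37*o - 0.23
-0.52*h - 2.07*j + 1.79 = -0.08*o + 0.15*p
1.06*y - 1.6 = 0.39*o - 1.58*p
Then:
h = 0.164361038949816*y - 0.0801500984983184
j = 0.00326835529632781*y + 0.800561061682571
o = -0.195456370643025*y - 0.526307990974973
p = 0.882746761721367 - 0.719131635791633*y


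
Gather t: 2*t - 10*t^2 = -10*t^2 + 2*t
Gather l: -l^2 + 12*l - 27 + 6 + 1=-l^2 + 12*l - 20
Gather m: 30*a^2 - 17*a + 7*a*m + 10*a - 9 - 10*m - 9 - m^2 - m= 30*a^2 - 7*a - m^2 + m*(7*a - 11) - 18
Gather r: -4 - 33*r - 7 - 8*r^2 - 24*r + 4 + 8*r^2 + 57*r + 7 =0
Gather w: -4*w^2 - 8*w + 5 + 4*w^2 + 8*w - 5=0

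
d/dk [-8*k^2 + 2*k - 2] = 2 - 16*k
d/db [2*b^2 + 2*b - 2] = 4*b + 2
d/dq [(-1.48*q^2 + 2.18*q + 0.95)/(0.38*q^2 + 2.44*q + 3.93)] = (-4.4396*q^2 - 12.3548*q + 6.2494)/(0.1444*q^4 + 1.8544*q^3 + 8.9404*q^2 + 19.1784*q + 15.4449)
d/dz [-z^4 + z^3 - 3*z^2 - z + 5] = -4*z^3 + 3*z^2 - 6*z - 1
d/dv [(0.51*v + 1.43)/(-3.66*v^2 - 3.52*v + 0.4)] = (1.8666*v^2 + 10.4676*v + 5.2376)/(13.3956*v^4 + 25.7664*v^3 + 9.4624*v^2 - 2.816*v + 0.16)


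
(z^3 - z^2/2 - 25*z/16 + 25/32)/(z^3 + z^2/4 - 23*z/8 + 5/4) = (z + 5/4)/(z + 2)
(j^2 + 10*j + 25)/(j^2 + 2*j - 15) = (j + 5)/(j - 3)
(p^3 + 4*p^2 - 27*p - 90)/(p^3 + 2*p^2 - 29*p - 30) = (p + 3)/(p + 1)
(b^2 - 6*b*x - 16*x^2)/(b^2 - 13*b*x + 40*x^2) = (-b - 2*x)/(-b + 5*x)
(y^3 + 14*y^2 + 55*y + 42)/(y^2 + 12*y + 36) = (y^2 + 8*y + 7)/(y + 6)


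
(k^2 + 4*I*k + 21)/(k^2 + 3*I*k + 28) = (k - 3*I)/(k - 4*I)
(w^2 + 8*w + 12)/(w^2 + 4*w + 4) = (w + 6)/(w + 2)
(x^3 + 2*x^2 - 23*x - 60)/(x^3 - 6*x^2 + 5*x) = (x^2 + 7*x + 12)/(x*(x - 1))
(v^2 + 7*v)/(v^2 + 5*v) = (v + 7)/(v + 5)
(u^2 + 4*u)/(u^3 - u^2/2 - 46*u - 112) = 2*u/(2*u^2 - 9*u - 56)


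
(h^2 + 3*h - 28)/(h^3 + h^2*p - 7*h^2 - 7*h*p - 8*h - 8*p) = (-h^2 - 3*h + 28)/(-h^3 - h^2*p + 7*h^2 + 7*h*p + 8*h + 8*p)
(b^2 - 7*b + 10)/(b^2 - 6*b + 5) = (b - 2)/(b - 1)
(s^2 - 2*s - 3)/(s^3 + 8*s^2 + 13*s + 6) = (s - 3)/(s^2 + 7*s + 6)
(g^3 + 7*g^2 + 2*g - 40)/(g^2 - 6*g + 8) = (g^2 + 9*g + 20)/(g - 4)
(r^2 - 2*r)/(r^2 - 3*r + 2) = r/(r - 1)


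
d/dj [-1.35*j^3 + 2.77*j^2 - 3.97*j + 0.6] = -4.05*j^2 + 5.54*j - 3.97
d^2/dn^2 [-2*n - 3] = 0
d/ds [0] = 0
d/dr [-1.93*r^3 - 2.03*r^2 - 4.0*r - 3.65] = -5.79*r^2 - 4.06*r - 4.0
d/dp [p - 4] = 1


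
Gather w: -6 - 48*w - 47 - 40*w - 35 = -88*w - 88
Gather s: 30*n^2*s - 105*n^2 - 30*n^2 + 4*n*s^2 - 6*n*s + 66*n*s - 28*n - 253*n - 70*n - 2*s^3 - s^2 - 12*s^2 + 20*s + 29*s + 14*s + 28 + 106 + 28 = -135*n^2 - 351*n - 2*s^3 + s^2*(4*n - 13) + s*(30*n^2 + 60*n + 63) + 162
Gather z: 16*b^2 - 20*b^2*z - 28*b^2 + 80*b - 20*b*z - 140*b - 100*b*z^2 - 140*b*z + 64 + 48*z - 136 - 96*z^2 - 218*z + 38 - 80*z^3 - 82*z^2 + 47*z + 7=-12*b^2 - 60*b - 80*z^3 + z^2*(-100*b - 178) + z*(-20*b^2 - 160*b - 123) - 27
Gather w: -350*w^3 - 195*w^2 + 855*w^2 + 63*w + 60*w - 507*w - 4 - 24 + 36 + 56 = -350*w^3 + 660*w^2 - 384*w + 64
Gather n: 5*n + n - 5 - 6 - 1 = 6*n - 12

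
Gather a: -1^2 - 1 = -2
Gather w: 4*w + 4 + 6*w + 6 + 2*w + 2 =12*w + 12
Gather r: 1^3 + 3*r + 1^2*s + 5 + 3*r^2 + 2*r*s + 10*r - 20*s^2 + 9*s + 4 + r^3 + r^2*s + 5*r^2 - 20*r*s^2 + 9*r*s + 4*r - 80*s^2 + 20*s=r^3 + r^2*(s + 8) + r*(-20*s^2 + 11*s + 17) - 100*s^2 + 30*s + 10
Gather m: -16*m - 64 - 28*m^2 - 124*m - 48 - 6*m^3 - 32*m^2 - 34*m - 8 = -6*m^3 - 60*m^2 - 174*m - 120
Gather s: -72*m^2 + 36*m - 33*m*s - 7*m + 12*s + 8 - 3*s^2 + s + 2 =-72*m^2 + 29*m - 3*s^2 + s*(13 - 33*m) + 10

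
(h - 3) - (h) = -3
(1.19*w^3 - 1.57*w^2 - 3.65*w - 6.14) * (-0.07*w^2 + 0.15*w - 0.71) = -0.0833*w^5 + 0.2884*w^4 - 0.8249*w^3 + 0.997*w^2 + 1.6705*w + 4.3594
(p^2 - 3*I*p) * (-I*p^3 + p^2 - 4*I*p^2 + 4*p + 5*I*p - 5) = -I*p^5 - 2*p^4 - 4*I*p^4 - 8*p^3 + 2*I*p^3 + 10*p^2 - 12*I*p^2 + 15*I*p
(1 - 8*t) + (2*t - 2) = -6*t - 1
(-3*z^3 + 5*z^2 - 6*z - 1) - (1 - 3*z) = -3*z^3 + 5*z^2 - 3*z - 2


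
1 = 1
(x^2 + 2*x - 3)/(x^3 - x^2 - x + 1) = (x + 3)/(x^2 - 1)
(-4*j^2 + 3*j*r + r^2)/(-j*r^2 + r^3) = (4*j + r)/r^2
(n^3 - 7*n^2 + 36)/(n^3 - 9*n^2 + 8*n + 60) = (n - 3)/(n - 5)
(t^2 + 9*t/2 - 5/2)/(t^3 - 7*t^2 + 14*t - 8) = (2*t^2 + 9*t - 5)/(2*(t^3 - 7*t^2 + 14*t - 8))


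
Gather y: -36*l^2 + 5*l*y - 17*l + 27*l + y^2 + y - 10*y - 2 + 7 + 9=-36*l^2 + 10*l + y^2 + y*(5*l - 9) + 14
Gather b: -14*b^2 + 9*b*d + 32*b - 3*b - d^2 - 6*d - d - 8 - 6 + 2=-14*b^2 + b*(9*d + 29) - d^2 - 7*d - 12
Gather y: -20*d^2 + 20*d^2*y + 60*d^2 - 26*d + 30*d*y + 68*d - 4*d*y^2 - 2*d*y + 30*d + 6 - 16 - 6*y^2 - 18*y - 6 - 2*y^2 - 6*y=40*d^2 + 72*d + y^2*(-4*d - 8) + y*(20*d^2 + 28*d - 24) - 16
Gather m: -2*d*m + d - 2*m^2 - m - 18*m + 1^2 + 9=d - 2*m^2 + m*(-2*d - 19) + 10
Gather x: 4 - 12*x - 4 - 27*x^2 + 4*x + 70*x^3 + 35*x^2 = 70*x^3 + 8*x^2 - 8*x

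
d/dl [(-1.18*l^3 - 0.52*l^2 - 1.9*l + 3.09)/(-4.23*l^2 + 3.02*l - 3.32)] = (4.9914*l^4 - 7.1272*l^3 + 2.1454*l^2 + 29.5942*l - 3.0238)/(17.8929*l^4 - 25.5492*l^3 + 37.2076*l^2 - 20.0528*l + 11.0224)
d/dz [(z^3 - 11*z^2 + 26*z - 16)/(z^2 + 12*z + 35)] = (z^4 + 24*z^3 - 53*z^2 - 738*z + 1102)/(z^4 + 24*z^3 + 214*z^2 + 840*z + 1225)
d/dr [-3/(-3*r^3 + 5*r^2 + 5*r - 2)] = 3*(-9*r^2 + 10*r + 5)/(3*r^3 - 5*r^2 - 5*r + 2)^2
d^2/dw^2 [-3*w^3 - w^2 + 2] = -18*w - 2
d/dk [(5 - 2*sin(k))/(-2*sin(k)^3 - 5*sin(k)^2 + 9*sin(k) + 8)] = (-8*sin(k)^3 + 20*sin(k)^2 + 50*sin(k) - 61)*cos(k)/(2*sin(k)^3 + 5*sin(k)^2 - 9*sin(k) - 8)^2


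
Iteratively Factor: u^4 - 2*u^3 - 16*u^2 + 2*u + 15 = (u - 1)*(u^3 - u^2 - 17*u - 15) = (u - 1)*(u + 1)*(u^2 - 2*u - 15) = (u - 1)*(u + 1)*(u + 3)*(u - 5)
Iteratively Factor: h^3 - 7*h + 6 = (h - 1)*(h^2 + h - 6) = (h - 2)*(h - 1)*(h + 3)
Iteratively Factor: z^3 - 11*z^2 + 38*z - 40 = (z - 4)*(z^2 - 7*z + 10) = (z - 5)*(z - 4)*(z - 2)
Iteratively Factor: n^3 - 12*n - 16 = (n + 2)*(n^2 - 2*n - 8) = (n + 2)^2*(n - 4)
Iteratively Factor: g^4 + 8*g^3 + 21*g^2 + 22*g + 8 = (g + 4)*(g^3 + 4*g^2 + 5*g + 2) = (g + 1)*(g + 4)*(g^2 + 3*g + 2) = (g + 1)^2*(g + 4)*(g + 2)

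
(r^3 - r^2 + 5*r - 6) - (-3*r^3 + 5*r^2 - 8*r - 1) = 4*r^3 - 6*r^2 + 13*r - 5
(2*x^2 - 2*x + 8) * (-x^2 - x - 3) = -2*x^4 - 12*x^2 - 2*x - 24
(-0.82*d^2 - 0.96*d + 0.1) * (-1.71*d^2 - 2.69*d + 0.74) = 1.4022*d^4 + 3.8474*d^3 + 1.8046*d^2 - 0.9794*d + 0.074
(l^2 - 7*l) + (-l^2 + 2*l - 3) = -5*l - 3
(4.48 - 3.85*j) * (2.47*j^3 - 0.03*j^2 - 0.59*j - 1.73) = -9.5095*j^4 + 11.1811*j^3 + 2.1371*j^2 + 4.0173*j - 7.7504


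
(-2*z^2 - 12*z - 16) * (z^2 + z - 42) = -2*z^4 - 14*z^3 + 56*z^2 + 488*z + 672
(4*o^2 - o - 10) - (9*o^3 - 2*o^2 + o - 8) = -9*o^3 + 6*o^2 - 2*o - 2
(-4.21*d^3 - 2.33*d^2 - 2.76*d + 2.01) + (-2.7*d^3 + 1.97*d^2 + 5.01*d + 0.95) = -6.91*d^3 - 0.36*d^2 + 2.25*d + 2.96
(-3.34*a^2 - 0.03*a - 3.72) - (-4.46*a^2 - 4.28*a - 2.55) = 1.12*a^2 + 4.25*a - 1.17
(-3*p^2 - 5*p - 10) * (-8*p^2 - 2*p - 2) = 24*p^4 + 46*p^3 + 96*p^2 + 30*p + 20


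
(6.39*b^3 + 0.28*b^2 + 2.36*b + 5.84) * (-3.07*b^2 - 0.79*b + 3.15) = -19.6173*b^5 - 5.9077*b^4 + 12.6621*b^3 - 18.9112*b^2 + 2.8204*b + 18.396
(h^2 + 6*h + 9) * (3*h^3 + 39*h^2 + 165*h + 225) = 3*h^5 + 57*h^4 + 426*h^3 + 1566*h^2 + 2835*h + 2025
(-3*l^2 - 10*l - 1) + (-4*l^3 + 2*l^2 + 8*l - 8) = -4*l^3 - l^2 - 2*l - 9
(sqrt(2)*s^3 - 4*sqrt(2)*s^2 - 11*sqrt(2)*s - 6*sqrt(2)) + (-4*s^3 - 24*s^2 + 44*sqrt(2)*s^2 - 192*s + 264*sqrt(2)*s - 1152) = -4*s^3 + sqrt(2)*s^3 - 24*s^2 + 40*sqrt(2)*s^2 - 192*s + 253*sqrt(2)*s - 1152 - 6*sqrt(2)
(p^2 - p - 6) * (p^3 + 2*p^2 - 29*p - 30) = p^5 + p^4 - 37*p^3 - 13*p^2 + 204*p + 180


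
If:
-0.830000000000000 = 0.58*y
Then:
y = -1.43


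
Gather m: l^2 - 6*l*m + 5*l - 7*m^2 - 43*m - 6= l^2 + 5*l - 7*m^2 + m*(-6*l - 43) - 6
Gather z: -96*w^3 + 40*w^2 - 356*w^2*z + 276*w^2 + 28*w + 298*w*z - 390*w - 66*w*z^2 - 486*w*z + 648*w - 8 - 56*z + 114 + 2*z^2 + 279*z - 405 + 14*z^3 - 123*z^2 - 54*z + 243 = -96*w^3 + 316*w^2 + 286*w + 14*z^3 + z^2*(-66*w - 121) + z*(-356*w^2 - 188*w + 169) - 56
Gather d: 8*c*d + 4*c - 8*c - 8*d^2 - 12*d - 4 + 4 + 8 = -4*c - 8*d^2 + d*(8*c - 12) + 8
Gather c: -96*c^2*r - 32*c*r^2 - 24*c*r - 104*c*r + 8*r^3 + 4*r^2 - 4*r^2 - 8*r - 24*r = -96*c^2*r + c*(-32*r^2 - 128*r) + 8*r^3 - 32*r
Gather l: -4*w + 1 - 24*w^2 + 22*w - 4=-24*w^2 + 18*w - 3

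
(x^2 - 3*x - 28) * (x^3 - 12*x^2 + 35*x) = x^5 - 15*x^4 + 43*x^3 + 231*x^2 - 980*x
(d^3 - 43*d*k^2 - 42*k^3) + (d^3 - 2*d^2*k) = 2*d^3 - 2*d^2*k - 43*d*k^2 - 42*k^3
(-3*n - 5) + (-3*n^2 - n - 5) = -3*n^2 - 4*n - 10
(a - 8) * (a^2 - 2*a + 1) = a^3 - 10*a^2 + 17*a - 8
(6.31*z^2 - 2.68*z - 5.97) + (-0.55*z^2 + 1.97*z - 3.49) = 5.76*z^2 - 0.71*z - 9.46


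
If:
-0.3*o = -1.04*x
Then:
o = 3.46666666666667*x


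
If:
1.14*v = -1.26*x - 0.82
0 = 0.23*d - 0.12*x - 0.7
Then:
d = 0.521739130434783*x + 3.04347826086957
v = -1.10526315789474*x - 0.719298245614035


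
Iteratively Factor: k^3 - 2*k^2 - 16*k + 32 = (k - 2)*(k^2 - 16) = (k - 2)*(k + 4)*(k - 4)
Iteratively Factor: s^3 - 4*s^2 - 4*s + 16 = (s - 2)*(s^2 - 2*s - 8) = (s - 2)*(s + 2)*(s - 4)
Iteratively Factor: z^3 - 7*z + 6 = (z - 1)*(z^2 + z - 6) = (z - 2)*(z - 1)*(z + 3)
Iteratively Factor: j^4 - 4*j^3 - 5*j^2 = (j - 5)*(j^3 + j^2) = j*(j - 5)*(j^2 + j) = j*(j - 5)*(j + 1)*(j)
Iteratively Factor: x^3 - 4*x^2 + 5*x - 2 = (x - 2)*(x^2 - 2*x + 1) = (x - 2)*(x - 1)*(x - 1)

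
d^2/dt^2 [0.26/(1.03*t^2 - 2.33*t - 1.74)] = (0.551668*t^2 - 1.247948*t - 0.26*(2.06*t - 2.33)*(4.12*t - 4.66) - 0.931944)/(-1.03*t^2 + 2.33*t + 1.74)^3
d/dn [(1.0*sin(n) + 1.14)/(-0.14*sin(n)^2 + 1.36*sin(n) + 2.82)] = (0.14*sin(n)^2 + 0.3192*sin(n) + 1.2696)*cos(n)/(0.0196*sin(n)^4 - 0.3808*sin(n)^3 + 1.06*sin(n)^2 + 7.6704*sin(n) + 7.9524)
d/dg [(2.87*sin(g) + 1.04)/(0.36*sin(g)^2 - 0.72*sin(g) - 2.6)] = (-0.7488*sin(g) + 0.5166*cos(2*g) - 7.2298)*cos(g)/(-0.36*sin(g)^2 + 0.72*sin(g) + 2.6)^2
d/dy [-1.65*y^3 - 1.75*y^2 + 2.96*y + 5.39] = -4.95*y^2 - 3.5*y + 2.96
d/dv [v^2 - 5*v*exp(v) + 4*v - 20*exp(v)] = -5*v*exp(v) + 2*v - 25*exp(v) + 4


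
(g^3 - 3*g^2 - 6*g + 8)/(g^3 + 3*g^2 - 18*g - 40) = (g - 1)/(g + 5)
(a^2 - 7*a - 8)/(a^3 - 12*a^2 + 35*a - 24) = (a + 1)/(a^2 - 4*a + 3)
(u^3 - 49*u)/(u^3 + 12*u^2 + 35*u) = (u - 7)/(u + 5)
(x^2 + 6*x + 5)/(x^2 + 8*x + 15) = (x + 1)/(x + 3)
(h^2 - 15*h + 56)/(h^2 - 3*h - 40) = (h - 7)/(h + 5)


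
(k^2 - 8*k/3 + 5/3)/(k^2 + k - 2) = (k - 5/3)/(k + 2)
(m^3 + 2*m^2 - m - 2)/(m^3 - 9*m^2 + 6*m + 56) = (m^2 - 1)/(m^2 - 11*m + 28)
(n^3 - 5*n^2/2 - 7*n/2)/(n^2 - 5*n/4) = 2*(2*n^2 - 5*n - 7)/(4*n - 5)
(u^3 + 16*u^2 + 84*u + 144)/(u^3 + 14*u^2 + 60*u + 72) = (u + 4)/(u + 2)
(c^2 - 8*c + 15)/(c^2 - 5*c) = (c - 3)/c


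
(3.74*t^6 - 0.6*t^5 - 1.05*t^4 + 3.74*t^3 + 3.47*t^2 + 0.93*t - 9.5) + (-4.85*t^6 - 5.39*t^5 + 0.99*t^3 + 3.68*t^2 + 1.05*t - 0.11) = -1.11*t^6 - 5.99*t^5 - 1.05*t^4 + 4.73*t^3 + 7.15*t^2 + 1.98*t - 9.61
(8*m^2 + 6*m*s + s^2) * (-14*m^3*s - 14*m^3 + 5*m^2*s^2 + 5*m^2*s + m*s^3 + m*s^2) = -112*m^5*s - 112*m^5 - 44*m^4*s^2 - 44*m^4*s + 24*m^3*s^3 + 24*m^3*s^2 + 11*m^2*s^4 + 11*m^2*s^3 + m*s^5 + m*s^4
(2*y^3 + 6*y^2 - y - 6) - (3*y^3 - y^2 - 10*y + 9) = -y^3 + 7*y^2 + 9*y - 15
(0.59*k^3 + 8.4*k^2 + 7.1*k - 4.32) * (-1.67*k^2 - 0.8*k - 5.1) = -0.9853*k^5 - 14.5*k^4 - 21.586*k^3 - 41.3056*k^2 - 32.754*k + 22.032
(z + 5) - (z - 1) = 6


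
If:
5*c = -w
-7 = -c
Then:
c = 7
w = -35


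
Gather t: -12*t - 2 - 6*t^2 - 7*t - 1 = -6*t^2 - 19*t - 3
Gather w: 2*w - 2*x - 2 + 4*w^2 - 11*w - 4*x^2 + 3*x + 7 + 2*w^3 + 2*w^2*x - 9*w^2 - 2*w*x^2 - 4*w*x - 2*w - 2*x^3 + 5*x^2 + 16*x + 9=2*w^3 + w^2*(2*x - 5) + w*(-2*x^2 - 4*x - 11) - 2*x^3 + x^2 + 17*x + 14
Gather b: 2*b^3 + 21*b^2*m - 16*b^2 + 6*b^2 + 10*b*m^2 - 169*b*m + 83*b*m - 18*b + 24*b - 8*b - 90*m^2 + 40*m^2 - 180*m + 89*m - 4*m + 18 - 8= 2*b^3 + b^2*(21*m - 10) + b*(10*m^2 - 86*m - 2) - 50*m^2 - 95*m + 10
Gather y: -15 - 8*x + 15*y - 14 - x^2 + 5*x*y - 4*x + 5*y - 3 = -x^2 - 12*x + y*(5*x + 20) - 32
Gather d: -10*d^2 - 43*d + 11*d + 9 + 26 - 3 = -10*d^2 - 32*d + 32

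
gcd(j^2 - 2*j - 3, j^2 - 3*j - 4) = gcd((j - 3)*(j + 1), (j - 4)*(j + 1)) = j + 1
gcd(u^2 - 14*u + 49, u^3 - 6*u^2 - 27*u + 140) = u - 7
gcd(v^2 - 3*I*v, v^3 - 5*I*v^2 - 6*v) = v^2 - 3*I*v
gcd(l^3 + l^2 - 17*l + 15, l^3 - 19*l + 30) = l^2 + 2*l - 15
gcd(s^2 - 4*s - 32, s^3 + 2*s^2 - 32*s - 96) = s + 4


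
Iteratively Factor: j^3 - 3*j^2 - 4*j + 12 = (j - 2)*(j^2 - j - 6) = (j - 2)*(j + 2)*(j - 3)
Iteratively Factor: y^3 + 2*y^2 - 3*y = (y)*(y^2 + 2*y - 3) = y*(y - 1)*(y + 3)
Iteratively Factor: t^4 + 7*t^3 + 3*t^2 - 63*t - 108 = (t + 4)*(t^3 + 3*t^2 - 9*t - 27) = (t - 3)*(t + 4)*(t^2 + 6*t + 9) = (t - 3)*(t + 3)*(t + 4)*(t + 3)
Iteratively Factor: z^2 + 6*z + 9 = (z + 3)*(z + 3)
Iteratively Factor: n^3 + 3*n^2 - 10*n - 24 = (n + 4)*(n^2 - n - 6) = (n + 2)*(n + 4)*(n - 3)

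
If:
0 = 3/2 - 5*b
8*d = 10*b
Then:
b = 3/10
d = 3/8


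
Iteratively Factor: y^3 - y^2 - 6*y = (y)*(y^2 - y - 6) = y*(y - 3)*(y + 2)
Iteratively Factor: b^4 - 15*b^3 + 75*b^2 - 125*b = (b)*(b^3 - 15*b^2 + 75*b - 125) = b*(b - 5)*(b^2 - 10*b + 25) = b*(b - 5)^2*(b - 5)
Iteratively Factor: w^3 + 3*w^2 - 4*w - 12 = (w - 2)*(w^2 + 5*w + 6) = (w - 2)*(w + 2)*(w + 3)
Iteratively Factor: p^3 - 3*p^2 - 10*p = (p + 2)*(p^2 - 5*p) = (p - 5)*(p + 2)*(p)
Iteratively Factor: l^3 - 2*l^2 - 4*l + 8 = (l + 2)*(l^2 - 4*l + 4) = (l - 2)*(l + 2)*(l - 2)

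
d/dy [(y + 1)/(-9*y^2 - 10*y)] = (9*y^2 + 18*y + 10)/(y^2*(81*y^2 + 180*y + 100))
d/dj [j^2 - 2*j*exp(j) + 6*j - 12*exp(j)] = -2*j*exp(j) + 2*j - 14*exp(j) + 6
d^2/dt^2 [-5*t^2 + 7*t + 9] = -10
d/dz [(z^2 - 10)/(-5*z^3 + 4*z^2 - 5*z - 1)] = (5*z^4 - 155*z^2 + 78*z - 50)/(25*z^6 - 40*z^5 + 66*z^4 - 30*z^3 + 17*z^2 + 10*z + 1)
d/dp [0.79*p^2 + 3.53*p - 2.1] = 1.58*p + 3.53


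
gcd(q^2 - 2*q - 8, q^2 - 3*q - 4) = q - 4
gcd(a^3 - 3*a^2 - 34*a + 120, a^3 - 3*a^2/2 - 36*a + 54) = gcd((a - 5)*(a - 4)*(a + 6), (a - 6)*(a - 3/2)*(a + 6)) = a + 6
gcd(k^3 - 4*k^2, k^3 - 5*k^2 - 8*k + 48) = k - 4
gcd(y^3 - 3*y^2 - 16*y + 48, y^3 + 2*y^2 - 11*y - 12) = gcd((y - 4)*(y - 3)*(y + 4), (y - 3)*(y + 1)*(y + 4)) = y^2 + y - 12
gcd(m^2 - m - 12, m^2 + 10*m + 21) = m + 3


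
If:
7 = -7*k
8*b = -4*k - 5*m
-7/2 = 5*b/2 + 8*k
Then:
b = 9/5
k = -1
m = -52/25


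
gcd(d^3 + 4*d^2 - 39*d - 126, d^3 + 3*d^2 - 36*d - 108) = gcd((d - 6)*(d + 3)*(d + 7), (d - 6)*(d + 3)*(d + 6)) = d^2 - 3*d - 18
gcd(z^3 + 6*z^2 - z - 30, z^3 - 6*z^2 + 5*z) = 1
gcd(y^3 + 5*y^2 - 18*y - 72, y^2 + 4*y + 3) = y + 3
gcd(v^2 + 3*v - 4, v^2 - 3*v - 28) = v + 4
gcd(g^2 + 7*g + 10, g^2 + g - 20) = g + 5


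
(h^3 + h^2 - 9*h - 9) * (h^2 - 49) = h^5 + h^4 - 58*h^3 - 58*h^2 + 441*h + 441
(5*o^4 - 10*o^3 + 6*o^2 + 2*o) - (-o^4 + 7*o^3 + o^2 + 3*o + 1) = 6*o^4 - 17*o^3 + 5*o^2 - o - 1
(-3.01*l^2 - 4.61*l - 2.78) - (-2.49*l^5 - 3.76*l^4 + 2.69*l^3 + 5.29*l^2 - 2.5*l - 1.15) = 2.49*l^5 + 3.76*l^4 - 2.69*l^3 - 8.3*l^2 - 2.11*l - 1.63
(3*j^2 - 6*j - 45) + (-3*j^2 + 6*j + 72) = 27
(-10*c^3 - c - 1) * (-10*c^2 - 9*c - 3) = 100*c^5 + 90*c^4 + 40*c^3 + 19*c^2 + 12*c + 3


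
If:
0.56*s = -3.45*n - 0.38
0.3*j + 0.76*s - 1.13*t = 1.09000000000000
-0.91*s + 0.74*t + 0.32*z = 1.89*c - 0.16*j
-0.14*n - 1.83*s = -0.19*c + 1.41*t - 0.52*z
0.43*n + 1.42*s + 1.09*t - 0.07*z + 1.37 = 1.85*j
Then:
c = 0.166723815046647*z - 0.332014110202204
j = 0.188260638865594*z + 0.685306491570788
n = -0.0283454661741584*z - 0.172342409971408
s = 0.174628318394369*z + 0.383180918573856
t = 0.167429835079114*z - 0.524947393285516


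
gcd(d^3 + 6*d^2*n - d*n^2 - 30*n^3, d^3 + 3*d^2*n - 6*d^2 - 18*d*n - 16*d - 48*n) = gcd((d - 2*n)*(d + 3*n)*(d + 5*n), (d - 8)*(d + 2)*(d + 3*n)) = d + 3*n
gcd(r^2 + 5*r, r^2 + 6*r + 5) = r + 5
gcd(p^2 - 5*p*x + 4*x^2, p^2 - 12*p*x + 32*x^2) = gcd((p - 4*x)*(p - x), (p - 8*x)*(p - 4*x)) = -p + 4*x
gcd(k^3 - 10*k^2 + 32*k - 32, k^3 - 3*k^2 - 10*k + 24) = k^2 - 6*k + 8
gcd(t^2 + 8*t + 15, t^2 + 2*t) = 1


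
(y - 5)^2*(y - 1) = y^3 - 11*y^2 + 35*y - 25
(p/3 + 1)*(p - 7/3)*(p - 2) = p^3/3 - 4*p^2/9 - 25*p/9 + 14/3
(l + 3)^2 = l^2 + 6*l + 9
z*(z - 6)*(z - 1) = z^3 - 7*z^2 + 6*z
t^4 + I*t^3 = t^3*(t + I)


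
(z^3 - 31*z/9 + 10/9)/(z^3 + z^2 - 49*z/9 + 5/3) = (z + 2)/(z + 3)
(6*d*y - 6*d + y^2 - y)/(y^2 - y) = (6*d + y)/y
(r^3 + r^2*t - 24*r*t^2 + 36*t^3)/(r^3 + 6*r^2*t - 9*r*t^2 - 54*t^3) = (r - 2*t)/(r + 3*t)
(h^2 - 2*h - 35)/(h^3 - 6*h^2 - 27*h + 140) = 1/(h - 4)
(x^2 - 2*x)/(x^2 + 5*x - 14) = x/(x + 7)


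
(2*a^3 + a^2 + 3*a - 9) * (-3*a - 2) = -6*a^4 - 7*a^3 - 11*a^2 + 21*a + 18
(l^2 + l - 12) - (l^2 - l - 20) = 2*l + 8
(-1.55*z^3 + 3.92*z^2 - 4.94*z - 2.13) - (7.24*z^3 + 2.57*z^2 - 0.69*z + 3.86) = -8.79*z^3 + 1.35*z^2 - 4.25*z - 5.99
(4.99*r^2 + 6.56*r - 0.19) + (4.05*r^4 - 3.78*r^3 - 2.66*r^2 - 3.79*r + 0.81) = 4.05*r^4 - 3.78*r^3 + 2.33*r^2 + 2.77*r + 0.62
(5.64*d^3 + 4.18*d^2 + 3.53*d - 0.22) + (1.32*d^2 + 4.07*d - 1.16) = 5.64*d^3 + 5.5*d^2 + 7.6*d - 1.38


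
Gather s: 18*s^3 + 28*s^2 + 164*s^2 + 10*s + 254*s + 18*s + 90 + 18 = 18*s^3 + 192*s^2 + 282*s + 108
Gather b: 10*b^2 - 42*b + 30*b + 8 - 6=10*b^2 - 12*b + 2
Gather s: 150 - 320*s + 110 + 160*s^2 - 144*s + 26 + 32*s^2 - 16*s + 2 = 192*s^2 - 480*s + 288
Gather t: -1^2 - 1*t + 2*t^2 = 2*t^2 - t - 1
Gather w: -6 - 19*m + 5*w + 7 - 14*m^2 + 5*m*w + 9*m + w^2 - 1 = -14*m^2 - 10*m + w^2 + w*(5*m + 5)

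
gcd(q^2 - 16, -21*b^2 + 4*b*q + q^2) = 1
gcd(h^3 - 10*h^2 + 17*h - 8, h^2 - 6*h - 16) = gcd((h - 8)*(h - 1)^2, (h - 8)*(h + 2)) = h - 8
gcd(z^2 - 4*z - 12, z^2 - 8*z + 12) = z - 6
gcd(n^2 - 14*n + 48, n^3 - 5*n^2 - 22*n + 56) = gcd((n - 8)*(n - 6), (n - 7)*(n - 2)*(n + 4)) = 1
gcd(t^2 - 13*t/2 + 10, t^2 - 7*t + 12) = t - 4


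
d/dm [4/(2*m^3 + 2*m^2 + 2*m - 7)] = 8*(-3*m^2 - 2*m - 1)/(2*m^3 + 2*m^2 + 2*m - 7)^2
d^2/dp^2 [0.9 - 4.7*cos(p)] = 4.7*cos(p)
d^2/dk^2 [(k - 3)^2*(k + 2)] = 6*k - 8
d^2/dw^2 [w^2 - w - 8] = 2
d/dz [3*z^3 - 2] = 9*z^2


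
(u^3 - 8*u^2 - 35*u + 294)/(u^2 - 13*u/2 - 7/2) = 2*(u^2 - u - 42)/(2*u + 1)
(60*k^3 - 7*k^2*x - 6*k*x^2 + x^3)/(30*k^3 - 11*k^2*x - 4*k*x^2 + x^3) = (-4*k + x)/(-2*k + x)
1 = 1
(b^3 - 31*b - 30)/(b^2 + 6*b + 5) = b - 6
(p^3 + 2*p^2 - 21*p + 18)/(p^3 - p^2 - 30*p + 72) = (p - 1)/(p - 4)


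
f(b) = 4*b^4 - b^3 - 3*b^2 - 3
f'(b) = 16*b^3 - 3*b^2 - 6*b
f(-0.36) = -3.27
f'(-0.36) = 1.02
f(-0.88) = -2.24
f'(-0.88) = -7.95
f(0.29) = -3.25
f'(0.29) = -1.60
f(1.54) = 8.73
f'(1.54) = 42.08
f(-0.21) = -3.12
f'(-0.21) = 0.98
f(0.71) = -3.85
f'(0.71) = -0.05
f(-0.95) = -1.59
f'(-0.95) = -10.73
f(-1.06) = -0.13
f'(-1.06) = -16.07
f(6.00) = 4857.00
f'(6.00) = 3312.00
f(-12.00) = 84237.00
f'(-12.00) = -28008.00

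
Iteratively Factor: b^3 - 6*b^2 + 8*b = (b - 2)*(b^2 - 4*b) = (b - 4)*(b - 2)*(b)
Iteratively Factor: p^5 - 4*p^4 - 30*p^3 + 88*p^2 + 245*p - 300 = (p + 4)*(p^4 - 8*p^3 + 2*p^2 + 80*p - 75) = (p - 5)*(p + 4)*(p^3 - 3*p^2 - 13*p + 15) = (p - 5)*(p + 3)*(p + 4)*(p^2 - 6*p + 5) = (p - 5)*(p - 1)*(p + 3)*(p + 4)*(p - 5)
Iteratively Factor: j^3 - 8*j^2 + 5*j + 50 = (j - 5)*(j^2 - 3*j - 10) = (j - 5)*(j + 2)*(j - 5)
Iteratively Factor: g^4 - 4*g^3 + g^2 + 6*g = (g + 1)*(g^3 - 5*g^2 + 6*g) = (g - 2)*(g + 1)*(g^2 - 3*g) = g*(g - 2)*(g + 1)*(g - 3)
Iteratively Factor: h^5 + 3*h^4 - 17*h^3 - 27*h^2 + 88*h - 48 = (h + 4)*(h^4 - h^3 - 13*h^2 + 25*h - 12) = (h - 1)*(h + 4)*(h^3 - 13*h + 12) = (h - 1)*(h + 4)^2*(h^2 - 4*h + 3) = (h - 1)^2*(h + 4)^2*(h - 3)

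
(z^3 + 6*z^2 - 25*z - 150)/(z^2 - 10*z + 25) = (z^2 + 11*z + 30)/(z - 5)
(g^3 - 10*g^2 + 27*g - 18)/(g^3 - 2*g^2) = (g^3 - 10*g^2 + 27*g - 18)/(g^2*(g - 2))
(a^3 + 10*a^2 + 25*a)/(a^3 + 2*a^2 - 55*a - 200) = a/(a - 8)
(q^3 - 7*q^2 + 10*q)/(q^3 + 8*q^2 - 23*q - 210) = q*(q - 2)/(q^2 + 13*q + 42)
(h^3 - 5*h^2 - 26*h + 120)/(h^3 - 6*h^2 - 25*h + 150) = (h - 4)/(h - 5)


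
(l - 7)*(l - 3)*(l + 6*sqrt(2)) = l^3 - 10*l^2 + 6*sqrt(2)*l^2 - 60*sqrt(2)*l + 21*l + 126*sqrt(2)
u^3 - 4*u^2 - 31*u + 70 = (u - 7)*(u - 2)*(u + 5)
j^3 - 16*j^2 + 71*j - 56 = (j - 8)*(j - 7)*(j - 1)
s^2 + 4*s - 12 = (s - 2)*(s + 6)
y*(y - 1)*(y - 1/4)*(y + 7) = y^4 + 23*y^3/4 - 17*y^2/2 + 7*y/4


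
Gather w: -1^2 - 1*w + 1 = -w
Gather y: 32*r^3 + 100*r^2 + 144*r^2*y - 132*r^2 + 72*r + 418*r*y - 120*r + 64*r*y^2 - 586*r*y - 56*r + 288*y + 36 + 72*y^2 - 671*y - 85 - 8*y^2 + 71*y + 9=32*r^3 - 32*r^2 - 104*r + y^2*(64*r + 64) + y*(144*r^2 - 168*r - 312) - 40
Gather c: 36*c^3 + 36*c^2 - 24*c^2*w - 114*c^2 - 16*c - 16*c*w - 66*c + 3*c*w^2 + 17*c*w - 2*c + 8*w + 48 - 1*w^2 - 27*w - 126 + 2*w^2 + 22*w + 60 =36*c^3 + c^2*(-24*w - 78) + c*(3*w^2 + w - 84) + w^2 + 3*w - 18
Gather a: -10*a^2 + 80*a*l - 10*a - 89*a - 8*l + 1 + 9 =-10*a^2 + a*(80*l - 99) - 8*l + 10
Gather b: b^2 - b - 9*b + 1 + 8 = b^2 - 10*b + 9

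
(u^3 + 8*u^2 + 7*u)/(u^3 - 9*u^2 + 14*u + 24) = u*(u + 7)/(u^2 - 10*u + 24)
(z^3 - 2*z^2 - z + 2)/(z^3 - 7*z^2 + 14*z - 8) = (z + 1)/(z - 4)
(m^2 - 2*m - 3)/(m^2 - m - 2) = (m - 3)/(m - 2)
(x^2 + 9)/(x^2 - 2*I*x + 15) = (x - 3*I)/(x - 5*I)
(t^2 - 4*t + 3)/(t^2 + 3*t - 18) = (t - 1)/(t + 6)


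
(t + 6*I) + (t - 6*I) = 2*t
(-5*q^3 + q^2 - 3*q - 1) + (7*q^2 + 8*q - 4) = -5*q^3 + 8*q^2 + 5*q - 5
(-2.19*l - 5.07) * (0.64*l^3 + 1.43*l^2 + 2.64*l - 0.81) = -1.4016*l^4 - 6.3765*l^3 - 13.0317*l^2 - 11.6109*l + 4.1067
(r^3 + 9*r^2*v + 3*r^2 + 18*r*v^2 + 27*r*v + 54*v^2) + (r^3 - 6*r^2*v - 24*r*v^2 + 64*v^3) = 2*r^3 + 3*r^2*v + 3*r^2 - 6*r*v^2 + 27*r*v + 64*v^3 + 54*v^2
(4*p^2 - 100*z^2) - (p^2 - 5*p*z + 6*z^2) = 3*p^2 + 5*p*z - 106*z^2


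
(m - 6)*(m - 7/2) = m^2 - 19*m/2 + 21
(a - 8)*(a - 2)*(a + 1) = a^3 - 9*a^2 + 6*a + 16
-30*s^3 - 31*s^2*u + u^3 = (-6*s + u)*(s + u)*(5*s + u)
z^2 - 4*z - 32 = (z - 8)*(z + 4)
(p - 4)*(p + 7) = p^2 + 3*p - 28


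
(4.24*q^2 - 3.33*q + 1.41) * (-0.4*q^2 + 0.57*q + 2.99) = -1.696*q^4 + 3.7488*q^3 + 10.2155*q^2 - 9.153*q + 4.2159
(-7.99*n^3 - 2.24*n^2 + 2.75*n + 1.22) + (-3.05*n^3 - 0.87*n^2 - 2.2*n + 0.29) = -11.04*n^3 - 3.11*n^2 + 0.55*n + 1.51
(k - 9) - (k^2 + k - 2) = -k^2 - 7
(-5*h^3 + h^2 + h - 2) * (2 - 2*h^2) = 10*h^5 - 2*h^4 - 12*h^3 + 6*h^2 + 2*h - 4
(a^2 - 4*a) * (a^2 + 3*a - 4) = a^4 - a^3 - 16*a^2 + 16*a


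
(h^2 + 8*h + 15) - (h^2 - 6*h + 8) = 14*h + 7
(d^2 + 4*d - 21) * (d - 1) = d^3 + 3*d^2 - 25*d + 21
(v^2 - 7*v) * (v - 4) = v^3 - 11*v^2 + 28*v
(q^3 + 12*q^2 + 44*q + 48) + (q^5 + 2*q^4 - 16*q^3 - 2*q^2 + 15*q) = q^5 + 2*q^4 - 15*q^3 + 10*q^2 + 59*q + 48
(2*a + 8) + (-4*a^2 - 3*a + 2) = -4*a^2 - a + 10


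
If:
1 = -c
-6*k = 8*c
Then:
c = -1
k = 4/3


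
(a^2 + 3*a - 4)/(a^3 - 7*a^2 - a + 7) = (a + 4)/(a^2 - 6*a - 7)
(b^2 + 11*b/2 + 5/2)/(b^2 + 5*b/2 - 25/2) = (2*b + 1)/(2*b - 5)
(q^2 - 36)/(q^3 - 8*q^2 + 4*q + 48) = (q + 6)/(q^2 - 2*q - 8)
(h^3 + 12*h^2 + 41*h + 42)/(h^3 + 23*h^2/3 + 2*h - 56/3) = 3*(h + 3)/(3*h - 4)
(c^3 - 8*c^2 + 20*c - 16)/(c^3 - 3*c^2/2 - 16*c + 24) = 2*(c^2 - 4*c + 4)/(2*c^2 + 5*c - 12)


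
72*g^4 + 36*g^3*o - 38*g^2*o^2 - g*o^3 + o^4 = (-6*g + o)*(-2*g + o)*(g + o)*(6*g + o)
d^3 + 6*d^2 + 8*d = d*(d + 2)*(d + 4)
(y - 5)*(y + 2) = y^2 - 3*y - 10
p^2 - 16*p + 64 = (p - 8)^2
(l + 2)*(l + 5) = l^2 + 7*l + 10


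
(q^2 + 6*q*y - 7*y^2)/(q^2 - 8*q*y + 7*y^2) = (-q - 7*y)/(-q + 7*y)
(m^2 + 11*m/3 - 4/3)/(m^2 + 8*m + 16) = (m - 1/3)/(m + 4)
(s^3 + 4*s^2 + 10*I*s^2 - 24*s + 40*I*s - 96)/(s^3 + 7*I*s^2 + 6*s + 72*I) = (s + 4)/(s - 3*I)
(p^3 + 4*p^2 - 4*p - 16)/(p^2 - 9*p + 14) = (p^2 + 6*p + 8)/(p - 7)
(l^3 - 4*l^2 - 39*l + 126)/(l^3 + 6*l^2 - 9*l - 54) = (l - 7)/(l + 3)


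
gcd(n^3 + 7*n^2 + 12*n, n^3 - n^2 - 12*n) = n^2 + 3*n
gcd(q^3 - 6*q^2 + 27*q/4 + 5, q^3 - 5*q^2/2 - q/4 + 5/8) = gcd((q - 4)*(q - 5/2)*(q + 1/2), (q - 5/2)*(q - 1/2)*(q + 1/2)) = q^2 - 2*q - 5/4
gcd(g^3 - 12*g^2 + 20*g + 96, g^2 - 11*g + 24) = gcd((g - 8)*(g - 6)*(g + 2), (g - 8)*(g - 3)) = g - 8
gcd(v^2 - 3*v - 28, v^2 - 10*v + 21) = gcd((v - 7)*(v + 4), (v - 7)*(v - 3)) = v - 7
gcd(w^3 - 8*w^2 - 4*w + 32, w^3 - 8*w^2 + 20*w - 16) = w - 2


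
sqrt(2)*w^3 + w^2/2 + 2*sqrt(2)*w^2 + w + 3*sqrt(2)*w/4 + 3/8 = (w + 1/2)*(w + 3/2)*(sqrt(2)*w + 1/2)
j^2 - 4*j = j*(j - 4)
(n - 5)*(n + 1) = n^2 - 4*n - 5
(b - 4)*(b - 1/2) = b^2 - 9*b/2 + 2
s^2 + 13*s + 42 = (s + 6)*(s + 7)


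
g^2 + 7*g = g*(g + 7)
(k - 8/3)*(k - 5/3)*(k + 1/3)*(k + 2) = k^4 - 2*k^3 - 5*k^2 + 202*k/27 + 80/27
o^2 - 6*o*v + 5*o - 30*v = (o + 5)*(o - 6*v)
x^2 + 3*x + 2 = (x + 1)*(x + 2)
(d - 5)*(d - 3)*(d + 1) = d^3 - 7*d^2 + 7*d + 15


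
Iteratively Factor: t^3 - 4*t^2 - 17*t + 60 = (t - 3)*(t^2 - t - 20) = (t - 5)*(t - 3)*(t + 4)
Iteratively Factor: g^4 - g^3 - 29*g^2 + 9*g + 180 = (g - 5)*(g^3 + 4*g^2 - 9*g - 36) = (g - 5)*(g + 4)*(g^2 - 9) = (g - 5)*(g - 3)*(g + 4)*(g + 3)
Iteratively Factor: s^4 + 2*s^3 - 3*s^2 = (s - 1)*(s^3 + 3*s^2) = (s - 1)*(s + 3)*(s^2) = s*(s - 1)*(s + 3)*(s)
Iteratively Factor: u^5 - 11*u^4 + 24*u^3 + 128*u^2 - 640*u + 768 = (u - 4)*(u^4 - 7*u^3 - 4*u^2 + 112*u - 192) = (u - 4)^2*(u^3 - 3*u^2 - 16*u + 48) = (u - 4)^2*(u + 4)*(u^2 - 7*u + 12) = (u - 4)^3*(u + 4)*(u - 3)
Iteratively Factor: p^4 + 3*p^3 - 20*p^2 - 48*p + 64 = (p + 4)*(p^3 - p^2 - 16*p + 16) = (p + 4)^2*(p^2 - 5*p + 4) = (p - 1)*(p + 4)^2*(p - 4)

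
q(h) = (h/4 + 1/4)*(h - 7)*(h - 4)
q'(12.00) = 52.25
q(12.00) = 130.00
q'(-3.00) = 26.00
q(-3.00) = -35.00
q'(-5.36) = 52.60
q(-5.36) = -126.10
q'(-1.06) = 10.39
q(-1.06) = -0.61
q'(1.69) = -2.06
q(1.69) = 8.25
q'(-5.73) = 57.52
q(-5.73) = -146.47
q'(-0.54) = 7.17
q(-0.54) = 3.94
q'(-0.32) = 5.93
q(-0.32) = 5.38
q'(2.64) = -3.72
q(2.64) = 5.40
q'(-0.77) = 8.54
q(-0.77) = 2.13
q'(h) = (h/4 + 1/4)*(h - 7) + (h/4 + 1/4)*(h - 4) + (h - 7)*(h - 4)/4 = 3*h^2/4 - 5*h + 17/4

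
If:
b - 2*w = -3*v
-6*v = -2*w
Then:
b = w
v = w/3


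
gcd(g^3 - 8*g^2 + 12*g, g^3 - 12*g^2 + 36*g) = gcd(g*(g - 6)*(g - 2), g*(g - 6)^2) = g^2 - 6*g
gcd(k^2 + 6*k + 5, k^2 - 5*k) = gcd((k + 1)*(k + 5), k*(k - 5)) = 1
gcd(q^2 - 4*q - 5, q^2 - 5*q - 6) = q + 1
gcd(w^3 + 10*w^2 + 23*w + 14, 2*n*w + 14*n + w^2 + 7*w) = w + 7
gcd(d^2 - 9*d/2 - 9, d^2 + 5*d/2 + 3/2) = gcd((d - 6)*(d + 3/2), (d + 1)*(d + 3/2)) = d + 3/2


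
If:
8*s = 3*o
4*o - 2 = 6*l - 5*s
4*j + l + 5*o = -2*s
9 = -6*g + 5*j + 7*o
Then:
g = -271*s/432 - 103/72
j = 1/12 - 323*s/72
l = 47*s/18 - 1/3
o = 8*s/3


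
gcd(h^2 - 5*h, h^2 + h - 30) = h - 5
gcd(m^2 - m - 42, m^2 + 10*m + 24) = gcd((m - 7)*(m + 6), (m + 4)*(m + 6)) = m + 6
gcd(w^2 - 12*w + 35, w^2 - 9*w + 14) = w - 7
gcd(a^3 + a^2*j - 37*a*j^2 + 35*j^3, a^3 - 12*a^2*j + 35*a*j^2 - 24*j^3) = a - j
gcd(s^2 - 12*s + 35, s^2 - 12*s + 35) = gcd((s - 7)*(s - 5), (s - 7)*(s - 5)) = s^2 - 12*s + 35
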